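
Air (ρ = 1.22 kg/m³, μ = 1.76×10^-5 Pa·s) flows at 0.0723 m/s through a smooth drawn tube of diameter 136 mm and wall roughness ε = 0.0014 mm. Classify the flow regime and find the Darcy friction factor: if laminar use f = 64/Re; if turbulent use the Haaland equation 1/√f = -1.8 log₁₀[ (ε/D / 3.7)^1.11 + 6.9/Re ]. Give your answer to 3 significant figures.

f ≈ 0.0939

Re = ρVD/μ = 1.22·0.0723·0.136/1.76e-05 = 681.6.
Re < 2300 → laminar, so f = 64/Re = 0.0939 (roughness is irrelevant in laminar flow).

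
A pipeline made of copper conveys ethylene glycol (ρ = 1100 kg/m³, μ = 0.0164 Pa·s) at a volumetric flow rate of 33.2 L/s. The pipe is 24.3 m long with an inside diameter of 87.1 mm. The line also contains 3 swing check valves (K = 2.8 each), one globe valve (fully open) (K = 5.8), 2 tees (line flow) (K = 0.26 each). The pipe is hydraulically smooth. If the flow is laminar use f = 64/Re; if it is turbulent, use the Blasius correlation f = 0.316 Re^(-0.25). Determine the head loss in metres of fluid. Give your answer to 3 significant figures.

h_f ≈ 33.7 m

Q = 33.2 L/s = 33.2/1000 = 0.0332 m³/s.
Cross-sectional area A = πD²/4 = π(0.0871)²/4 = 0.005958 m²; mean velocity V = Q/A = 0.0332/0.005958 = 5.572 m/s.
Reynolds number Re = ρVD/μ = 1100 · 5.572 · 0.0871 / 0.0164 = 3.255e+04.
Re > 4000 → turbulent. Smooth-pipe (Blasius): f = 0.316 Re^(-0.25) = 0.316/(3.255e+04)^0.25 = 0.02353.
Total minor-loss coefficient ΣK = 3·2.8 + 1·5.8 + 2·0.26 = 14.7.
ΔP = [f·L/D + ΣK]·(ρV²/2) = [0.02353·24.3/0.0871 + 14.7]·(1100·5.572²/2) = [6.563 + 14.7]·1.708e+04 = 3.634e+05 Pa.
Head loss h_f = ΔP/(ρg) = 3.634e+05/(1100·9.81) = 33.7 m.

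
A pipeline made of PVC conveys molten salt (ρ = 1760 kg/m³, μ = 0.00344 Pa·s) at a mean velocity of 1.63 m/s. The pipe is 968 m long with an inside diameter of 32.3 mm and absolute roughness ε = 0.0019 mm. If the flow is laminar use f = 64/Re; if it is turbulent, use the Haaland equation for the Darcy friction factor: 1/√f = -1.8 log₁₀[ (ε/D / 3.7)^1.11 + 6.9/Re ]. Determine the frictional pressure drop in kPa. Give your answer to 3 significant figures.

Reynolds number Re = ρVD/μ = 1760 · 1.63 · 0.0323 / 0.00344 = 2.694e+04.
Re > 4000 → turbulent. Relative roughness ε/D = 1.9e-06/0.0323 = 5.88e-05. Haaland: 1/√f = -1.8 log₁₀[(5.88e-05/3.7)^1.11 + 6.9/2.694e+04] = -1.8 log₁₀[4.72e-06 + 0.000256] = 6.45, so f = 0.02403.
Darcy-Weisbach: ΔP = f(L/D)(ρV²/2) = 0.02403·(968/0.0323)·(1760·1.63²/2) = 0.02403·2.997e+04·2338 = 1.684e+06 Pa.
ΔP = 1.684e+06 Pa = 1680 kPa.

ΔP ≈ 1680 kPa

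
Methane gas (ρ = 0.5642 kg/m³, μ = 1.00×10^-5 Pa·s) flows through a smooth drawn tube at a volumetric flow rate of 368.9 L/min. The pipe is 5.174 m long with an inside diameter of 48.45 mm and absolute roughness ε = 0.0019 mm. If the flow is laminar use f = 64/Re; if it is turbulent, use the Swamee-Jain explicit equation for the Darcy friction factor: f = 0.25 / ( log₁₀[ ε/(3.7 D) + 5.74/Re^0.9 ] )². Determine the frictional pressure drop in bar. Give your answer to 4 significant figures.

Q = 368.9 L/min = 368.9/60000 = 0.006148 m³/s.
Cross-sectional area A = πD²/4 = π(0.04845)²/4 = 0.001844 m²; mean velocity V = Q/A = 0.006148/0.001844 = 3.335 m/s.
Reynolds number Re = ρVD/μ = 0.5642 · 3.335 · 0.04845 / 1e-05 = 9116.
Re > 4000 → turbulent. Relative roughness ε/D = 1.9e-06/0.04845 = 3.92e-05. Swamee-Jain: f = 0.25/(log₁₀[3.92e-05/3.7 + 5.74/9116^0.9])² = 0.25/(log₁₀[1.06e-05 + 0.00157])² = 0.25/(-2.802)² = 0.03184.
Darcy-Weisbach: ΔP = f(L/D)(ρV²/2) = 0.03184·(5.174/0.04845)·(0.5642·3.335²/2) = 0.03184·106.8·3.137 = 10.67 Pa.
ΔP = 10.67 Pa = 1.067×10^-4 bar.

ΔP ≈ 1.067×10^-4 bar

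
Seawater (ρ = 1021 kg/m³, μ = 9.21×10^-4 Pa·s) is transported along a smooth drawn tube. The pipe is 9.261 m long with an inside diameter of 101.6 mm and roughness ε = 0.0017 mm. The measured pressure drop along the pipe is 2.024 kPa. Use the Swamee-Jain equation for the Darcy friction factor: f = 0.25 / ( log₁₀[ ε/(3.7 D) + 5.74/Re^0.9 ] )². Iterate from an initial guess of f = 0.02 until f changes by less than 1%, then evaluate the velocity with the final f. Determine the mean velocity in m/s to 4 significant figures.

V ≈ 1.654 m/s

Rearranging Darcy-Weisbach: V = √(2·ΔP·D/(f·L·ρ)). With ε/D = 1.7e-06/0.1016 = 1.67e-05, iterate starting from f = 0.02:
  f = 0.02 → V = √(2·2024·0.1016/(0.02·9.261·1021)) = 1.475 m/s; Re = ρVD/μ = 1.661e+05; f → 0.01625
  f = 0.01625 → V = 1.636 m/s; Re = 1.843e+05; f → 0.01593
  f = 0.01593 → V = 1.652 m/s; Re = 1.861e+05; f → 0.0159
Converged (Δf/f < 1%). With the final f = 0.0159: V = √(2·2024·0.1016/(0.0159·9.261·1021)) = 1.654 m/s.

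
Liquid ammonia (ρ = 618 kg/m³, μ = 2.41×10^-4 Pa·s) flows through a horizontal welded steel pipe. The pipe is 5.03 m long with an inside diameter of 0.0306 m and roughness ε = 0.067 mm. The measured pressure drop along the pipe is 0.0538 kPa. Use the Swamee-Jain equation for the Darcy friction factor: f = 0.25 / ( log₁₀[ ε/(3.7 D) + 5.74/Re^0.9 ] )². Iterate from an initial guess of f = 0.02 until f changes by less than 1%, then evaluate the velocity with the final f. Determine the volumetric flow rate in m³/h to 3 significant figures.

Rearranging Darcy-Weisbach: V = √(2·ΔP·D/(f·L·ρ)). With ε/D = 6.7e-05/0.0306 = 0.00219, iterate starting from f = 0.02:
  f = 0.02 → V = √(2·53.8·0.0306/(0.02·5.03·618)) = 0.2301 m/s; Re = ρVD/μ = 1.806e+04; f → 0.03095
  f = 0.03095 → V = 0.185 m/s; Re = 1.452e+04; f → 0.03212
  f = 0.03212 → V = 0.1816 m/s; Re = 1.425e+04; f → 0.03223
Converged (Δf/f < 1%). With the final f = 0.03223: V = √(2·53.8·0.0306/(0.03223·5.03·618)) = 0.1813 m/s.
Q = V·A = 0.1813·(π/4·0.0306²) = 0.0001333 m³/s = 0.480 m³/h.

Q ≈ 0.480 m³/h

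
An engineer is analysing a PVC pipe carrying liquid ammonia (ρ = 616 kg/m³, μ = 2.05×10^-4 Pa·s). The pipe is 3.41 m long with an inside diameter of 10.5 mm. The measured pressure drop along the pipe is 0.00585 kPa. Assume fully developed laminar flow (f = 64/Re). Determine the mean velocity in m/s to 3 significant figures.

For laminar flow, f = 64/Re with Re = ρVD/μ, so Darcy-Weisbach reduces to ΔP = 32μLV/D². Solving for V: V = ΔP·D²/(32μL) = 5.85·(0.0105)²/(32·0.000205·3.41) = 0.02883 m/s.
Check: Re = ρVD/μ = 616·0.02883·0.0105/0.000205 = 909.7 < 2300, so the laminar assumption holds.

V ≈ 0.0288 m/s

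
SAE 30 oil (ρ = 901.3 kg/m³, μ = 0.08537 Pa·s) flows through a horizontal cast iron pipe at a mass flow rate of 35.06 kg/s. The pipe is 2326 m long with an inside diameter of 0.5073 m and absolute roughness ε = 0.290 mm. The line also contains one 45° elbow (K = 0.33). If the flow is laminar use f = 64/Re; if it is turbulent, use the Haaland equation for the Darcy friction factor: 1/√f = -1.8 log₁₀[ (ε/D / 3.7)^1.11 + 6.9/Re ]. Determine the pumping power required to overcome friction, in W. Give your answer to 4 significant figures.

A = πD²/4 = π(0.5073)²/4 = 0.2021 m²; mean velocity V = ṁ/(ρA) = 35.06/(901.3 · 0.2021) = 0.1925 m/s.
Reynolds number Re = ρVD/μ = 901.3 · 0.1925 · 0.5073 / 0.0854 = 1031.
Re < 2300 → laminar flow, so f = 64/Re = 64/1031 = 0.06209 (the turbulent correlation is not needed).
Total minor-loss coefficient ΣK = 1·0.33 = 0.33.
ΔP = [f·L/D + ΣK]·(ρV²/2) = [0.06209·2326/0.5073 + 0.33]·(901.3·0.1925²/2) = [284.7 + 0.33]·16.69 = 4757 Pa.
Q = ṁ/ρ = 35.06/901.3 = 0.0389 m³/s.
Pumping power P = QΔP = 0.0389·4757 = 185.06 W = 185.1 W.

P ≈ 185.1 W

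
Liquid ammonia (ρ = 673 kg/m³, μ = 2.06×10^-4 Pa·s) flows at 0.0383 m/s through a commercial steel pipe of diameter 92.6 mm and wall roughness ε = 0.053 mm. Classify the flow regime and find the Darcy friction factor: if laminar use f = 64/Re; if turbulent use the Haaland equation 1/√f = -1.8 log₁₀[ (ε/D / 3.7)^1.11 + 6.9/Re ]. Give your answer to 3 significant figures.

f ≈ 0.0304

Re = ρVD/μ = 673·0.0383·0.0926/0.000206 = 1.159e+04.
Re > 4000 → turbulent. ε/D = 5.3e-05/0.0926 = 0.000572; Haaland: 1/√f = -1.8 log₁₀[5.89e-05 + 0.000596] = 5.731, so f = 0.03044.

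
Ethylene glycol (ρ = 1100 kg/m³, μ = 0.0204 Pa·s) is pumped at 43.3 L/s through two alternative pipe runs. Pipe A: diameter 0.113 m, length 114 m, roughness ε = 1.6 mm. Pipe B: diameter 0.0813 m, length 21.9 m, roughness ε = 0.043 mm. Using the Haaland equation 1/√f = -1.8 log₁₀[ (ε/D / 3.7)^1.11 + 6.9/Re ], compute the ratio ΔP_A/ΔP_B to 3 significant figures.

ΔP_A/ΔP_B ≈ 1.89

Pipe A: V = Q/A = 0.0433/0.01003 = 4.318 m/s; Re = 2.631e+04; ε/D = 0.0142; Haaland → f = 0.04458; ΔP_A = f(L/D)(ρV²/2) = 4.611e+05 Pa.
Pipe B: V = Q/A = 0.0433/0.005191 = 8.341 m/s; Re = 3.657e+04; ε/D = 0.000529; Haaland → f = 0.02362; ΔP_B = f(L/D)(ρV²/2) = 2.434e+05 Pa.
ΔP_A/ΔP_B = 4.611e+05/2.434e+05 = 1.89.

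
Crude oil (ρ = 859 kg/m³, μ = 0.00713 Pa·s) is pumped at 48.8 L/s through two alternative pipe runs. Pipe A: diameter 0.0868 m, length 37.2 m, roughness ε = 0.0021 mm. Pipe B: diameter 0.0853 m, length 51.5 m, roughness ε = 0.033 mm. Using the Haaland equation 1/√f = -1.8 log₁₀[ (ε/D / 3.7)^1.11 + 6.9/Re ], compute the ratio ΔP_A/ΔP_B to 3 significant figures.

Pipe A: V = Q/A = 0.0488/0.005917 = 8.247 m/s; Re = 8.624e+04; ε/D = 2.42e-05; Haaland → f = 0.01847; ΔP_A = f(L/D)(ρV²/2) = 2.313e+05 Pa.
Pipe B: V = Q/A = 0.0488/0.005715 = 8.539 m/s; Re = 8.776e+04; ε/D = 0.000387; Haaland → f = 0.01996; ΔP_B = f(L/D)(ρV²/2) = 3.774e+05 Pa.
ΔP_A/ΔP_B = 2.313e+05/3.774e+05 = 0.613.

ΔP_A/ΔP_B ≈ 0.613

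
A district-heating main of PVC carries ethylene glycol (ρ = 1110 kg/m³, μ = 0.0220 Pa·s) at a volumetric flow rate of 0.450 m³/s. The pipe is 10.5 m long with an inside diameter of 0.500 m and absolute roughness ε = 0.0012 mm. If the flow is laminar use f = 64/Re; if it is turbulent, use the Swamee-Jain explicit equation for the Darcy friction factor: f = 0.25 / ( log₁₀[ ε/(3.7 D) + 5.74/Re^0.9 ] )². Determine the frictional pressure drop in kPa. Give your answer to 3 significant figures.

Cross-sectional area A = πD²/4 = π(0.5)²/4 = 0.1963 m²; mean velocity V = Q/A = 0.45/0.1963 = 2.292 m/s.
Reynolds number Re = ρVD/μ = 1110 · 2.292 · 0.5 / 0.022 = 5.782e+04.
Re > 4000 → turbulent. Relative roughness ε/D = 1.2e-06/0.5 = 2.4e-06. Swamee-Jain: f = 0.25/(log₁₀[2.4e-06/3.7 + 5.74/5.782e+04^0.9])² = 0.25/(log₁₀[6.49e-07 + 0.000297])² = 0.25/(-3.526)² = 0.02011.
Darcy-Weisbach: ΔP = f(L/D)(ρV²/2) = 0.02011·(10.5/0.5)·(1110·2.292²/2) = 0.02011·21·2915 = 1231 Pa.
ΔP = 1231 Pa = 1.23 kPa.

ΔP ≈ 1.23 kPa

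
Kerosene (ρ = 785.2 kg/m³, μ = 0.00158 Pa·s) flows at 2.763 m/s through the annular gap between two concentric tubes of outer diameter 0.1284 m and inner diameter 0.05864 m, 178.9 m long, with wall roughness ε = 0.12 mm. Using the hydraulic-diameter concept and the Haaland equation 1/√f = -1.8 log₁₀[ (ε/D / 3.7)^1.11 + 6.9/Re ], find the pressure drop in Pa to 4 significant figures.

Hydraulic diameter D_h = 4A/P = D_o - D_i = 0.1284 - 0.05864 = 0.06976 m.
Re = ρVD_h/μ = 785.2·2.763·0.06976/0.00158 = 9.579e+04.
ε/D_h = 0.00012/0.06976 = 0.00172; Haaland gives 1/√f = -1.8 log₁₀[0.0002+7.2e-05] = 6.418, so f = 0.02428.
ΔP = f(L/D_h)(ρV²/2) = 0.02428·178.9/0.06976·2997 = 1.866e+05 Pa.

ΔP ≈ 186600 Pa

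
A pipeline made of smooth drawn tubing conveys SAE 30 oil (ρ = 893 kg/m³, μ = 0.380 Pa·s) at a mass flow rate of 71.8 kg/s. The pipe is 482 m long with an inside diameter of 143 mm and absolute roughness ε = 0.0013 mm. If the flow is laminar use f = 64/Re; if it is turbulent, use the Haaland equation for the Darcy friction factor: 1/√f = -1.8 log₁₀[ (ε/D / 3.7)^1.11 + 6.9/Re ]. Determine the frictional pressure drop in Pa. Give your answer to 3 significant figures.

ΔP ≈ 1.43×10^6 Pa

A = πD²/4 = π(0.143)²/4 = 0.01606 m²; mean velocity V = ṁ/(ρA) = 71.8/(893 · 0.01606) = 5.006 m/s.
Reynolds number Re = ρVD/μ = 893 · 5.006 · 0.143 / 0.38 = 1682.
Re < 2300 → laminar flow, so f = 64/Re = 64/1682 = 0.03804 (the turbulent correlation is not needed).
Darcy-Weisbach: ΔP = f(L/D)(ρV²/2) = 0.03804·(482/0.143)·(893·5.006²/2) = 0.03804·3371·1.119e+04 = 1.435e+06 Pa.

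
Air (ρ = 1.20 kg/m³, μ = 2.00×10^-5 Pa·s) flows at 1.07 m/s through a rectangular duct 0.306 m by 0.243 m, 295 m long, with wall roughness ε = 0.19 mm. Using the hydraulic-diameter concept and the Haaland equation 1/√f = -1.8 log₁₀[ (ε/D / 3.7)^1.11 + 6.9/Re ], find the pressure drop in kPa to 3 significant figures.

Hydraulic diameter D_h = 4A/P = 4·(0.306·0.243)/(2·(0.306+0.243)) = 0.2974/1.098 = 0.2709 m.
Re = ρVD_h/μ = 1.2·1.07·0.2709/2e-05 = 1.739e+04.
ε/D_h = 0.00019/0.2709 = 0.000701; Haaland gives 1/√f = -1.8 log₁₀[7.38e-05+0.000397] = 5.989, so f = 0.02788.
ΔP = f(L/D_h)(ρV²/2) = 0.02788·295/0.2709·0.6869 = 20.86 Pa.
ΔP = 0.0209 kPa.

ΔP ≈ 0.0209 kPa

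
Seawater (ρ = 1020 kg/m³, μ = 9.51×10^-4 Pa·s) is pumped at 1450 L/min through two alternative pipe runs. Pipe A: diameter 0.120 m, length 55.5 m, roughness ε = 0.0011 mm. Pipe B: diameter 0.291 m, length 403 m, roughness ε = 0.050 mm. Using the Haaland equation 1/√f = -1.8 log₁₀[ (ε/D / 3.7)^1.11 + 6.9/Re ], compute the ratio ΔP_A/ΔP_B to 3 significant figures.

Pipe A: V = Q/A = 0.02417/0.01131 = 2.137 m/s; Re = 2.75e+05; ε/D = 9.17e-06; Haaland → f = 0.01465; ΔP_A = f(L/D)(ρV²/2) = 1.578e+04 Pa.
Pipe B: V = Q/A = 0.02417/0.06651 = 0.3634 m/s; Re = 1.134e+05; ε/D = 0.000172; Haaland → f = 0.01821; ΔP_B = f(L/D)(ρV²/2) = 1698 Pa.
ΔP_A/ΔP_B = 1.578e+04/1698 = 9.29.

ΔP_A/ΔP_B ≈ 9.29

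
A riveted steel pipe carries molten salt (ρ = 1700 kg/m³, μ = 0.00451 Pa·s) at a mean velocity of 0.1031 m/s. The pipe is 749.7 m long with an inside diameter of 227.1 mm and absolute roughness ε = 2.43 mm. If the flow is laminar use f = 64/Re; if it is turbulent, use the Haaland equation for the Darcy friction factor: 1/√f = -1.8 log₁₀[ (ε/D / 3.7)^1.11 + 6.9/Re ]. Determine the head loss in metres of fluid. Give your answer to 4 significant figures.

Reynolds number Re = ρVD/μ = 1700 · 0.1031 · 0.2271 / 0.00451 = 8826.
Re > 4000 → turbulent. Relative roughness ε/D = 0.00243/0.2271 = 0.0107. Haaland: 1/√f = -1.8 log₁₀[(0.0107/3.7)^1.11 + 6.9/8826] = -1.8 log₁₀[0.00152 + 0.000782] = 4.748, so f = 0.04436.
Darcy-Weisbach: ΔP = f(L/D)(ρV²/2) = 0.04436·(749.7/0.2271)·(1700·0.1031²/2) = 0.04436·3301·9.035 = 1323 Pa.
Head loss h_f = ΔP/(ρg) = 1323/(1700·9.81) = 0.07933 m.

h_f ≈ 0.07933 m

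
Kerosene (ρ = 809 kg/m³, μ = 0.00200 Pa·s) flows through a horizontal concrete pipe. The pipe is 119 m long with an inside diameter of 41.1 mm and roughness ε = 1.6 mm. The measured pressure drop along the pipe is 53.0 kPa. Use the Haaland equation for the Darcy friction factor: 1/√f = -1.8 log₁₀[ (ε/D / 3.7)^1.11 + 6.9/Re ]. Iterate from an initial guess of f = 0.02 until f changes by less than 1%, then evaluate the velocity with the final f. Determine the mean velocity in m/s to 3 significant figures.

V ≈ 0.828 m/s

Rearranging Darcy-Weisbach: V = √(2·ΔP·D/(f·L·ρ)). With ε/D = 0.0016/0.0411 = 0.0389, iterate starting from f = 0.02:
  f = 0.02 → V = √(2·5.3e+04·0.0411/(0.02·119·809)) = 1.504 m/s; Re = ρVD/μ = 2.501e+04; f → 0.06512
  f = 0.06512 → V = 0.8336 m/s; Re = 1.386e+04; f → 0.06598
  f = 0.06598 → V = 0.8282 m/s; Re = 1.377e+04; f → 0.06599
Converged (Δf/f < 1%). With the final f = 0.06599: V = √(2·5.3e+04·0.0411/(0.06599·119·809)) = 0.8281 m/s.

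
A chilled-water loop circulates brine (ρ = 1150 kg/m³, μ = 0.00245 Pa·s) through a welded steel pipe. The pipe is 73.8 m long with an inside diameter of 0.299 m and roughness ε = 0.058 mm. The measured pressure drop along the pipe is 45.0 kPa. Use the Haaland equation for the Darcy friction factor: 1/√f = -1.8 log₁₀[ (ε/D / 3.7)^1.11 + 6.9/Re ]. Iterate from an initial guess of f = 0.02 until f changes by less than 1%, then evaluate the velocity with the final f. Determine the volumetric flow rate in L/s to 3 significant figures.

Q ≈ 324 L/s

Rearranging Darcy-Weisbach: V = √(2·ΔP·D/(f·L·ρ)). With ε/D = 5.8e-05/0.299 = 0.000194, iterate starting from f = 0.02:
  f = 0.02 → V = √(2·4.5e+04·0.299/(0.02·73.8·1150)) = 3.982 m/s; Re = ρVD/μ = 5.588e+05; f → 0.0151
  f = 0.0151 → V = 4.583 m/s; Re = 6.432e+05; f → 0.01494
  f = 0.01494 → V = 4.607 m/s; Re = 6.466e+05; f → 0.01493
Converged (Δf/f < 1%). With the final f = 0.01493: V = √(2·4.5e+04·0.299/(0.01493·73.8·1150)) = 4.608 m/s.
Q = V·A = 4.608·(π/4·0.299²) = 0.3236 m³/s = 324 L/s.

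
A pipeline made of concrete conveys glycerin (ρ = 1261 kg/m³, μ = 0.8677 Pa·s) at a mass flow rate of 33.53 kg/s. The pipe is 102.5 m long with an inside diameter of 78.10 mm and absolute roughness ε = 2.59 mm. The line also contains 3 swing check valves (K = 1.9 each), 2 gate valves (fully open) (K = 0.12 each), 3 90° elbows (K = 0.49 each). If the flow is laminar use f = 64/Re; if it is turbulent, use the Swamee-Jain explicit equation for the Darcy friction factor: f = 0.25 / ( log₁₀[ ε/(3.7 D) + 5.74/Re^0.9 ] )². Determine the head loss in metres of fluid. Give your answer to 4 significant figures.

A = πD²/4 = π(0.0781)²/4 = 0.004791 m²; mean velocity V = ṁ/(ρA) = 33.53/(1261 · 0.004791) = 5.55 m/s.
Reynolds number Re = ρVD/μ = 1261 · 5.55 · 0.0781 / 0.868 = 630.
Re < 2300 → laminar flow, so f = 64/Re = 64/630 = 0.1016 (the turbulent correlation is not needed).
Total minor-loss coefficient ΣK = 3·1.9 + 2·0.12 + 3·0.49 = 7.41.
ΔP = [f·L/D + ΣK]·(ρV²/2) = [0.1016·102.5/0.0781 + 7.41]·(1261·5.55²/2) = [133.3 + 7.41]·1.942e+04 = 2.734e+06 Pa.
Head loss h_f = ΔP/(ρg) = 2.734e+06/(1261·9.81) = 221.0 m.

h_f ≈ 221.0 m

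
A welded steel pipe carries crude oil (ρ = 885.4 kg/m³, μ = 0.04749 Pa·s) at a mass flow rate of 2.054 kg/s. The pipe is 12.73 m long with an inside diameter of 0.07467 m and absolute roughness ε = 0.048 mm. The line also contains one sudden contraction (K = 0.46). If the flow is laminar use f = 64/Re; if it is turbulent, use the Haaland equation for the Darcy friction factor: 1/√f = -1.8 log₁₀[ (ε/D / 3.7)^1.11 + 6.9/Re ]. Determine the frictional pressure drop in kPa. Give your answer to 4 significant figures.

ΔP ≈ 1.895 kPa

A = πD²/4 = π(0.07467)²/4 = 0.004379 m²; mean velocity V = ṁ/(ρA) = 2.054/(885.4 · 0.004379) = 0.5298 m/s.
Reynolds number Re = ρVD/μ = 885.4 · 0.5298 · 0.07467 / 0.0475 = 737.5.
Re < 2300 → laminar flow, so f = 64/Re = 64/737.5 = 0.08678 (the turbulent correlation is not needed).
Total minor-loss coefficient ΣK = 1·0.46 = 0.46.
ΔP = [f·L/D + ΣK]·(ρV²/2) = [0.08678·12.73/0.07467 + 0.46]·(885.4·0.5298²/2) = [14.79 + 0.46]·124.2 = 1895 Pa.
ΔP = 1895 Pa = 1.895 kPa.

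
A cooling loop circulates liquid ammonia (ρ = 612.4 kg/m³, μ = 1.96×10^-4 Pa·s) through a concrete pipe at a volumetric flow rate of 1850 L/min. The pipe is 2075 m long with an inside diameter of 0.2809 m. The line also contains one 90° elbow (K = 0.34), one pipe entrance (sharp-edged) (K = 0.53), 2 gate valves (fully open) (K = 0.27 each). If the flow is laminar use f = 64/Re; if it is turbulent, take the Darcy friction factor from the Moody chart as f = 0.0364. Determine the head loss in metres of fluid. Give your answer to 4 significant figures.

h_f ≈ 3.410 m

Q = 1850 L/min = 1850/60000 = 0.03083 m³/s.
Cross-sectional area A = πD²/4 = π(0.2809)²/4 = 0.06197 m²; mean velocity V = Q/A = 0.03083/0.06197 = 0.4975 m/s.
Reynolds number Re = ρVD/μ = 612.4 · 0.4975 · 0.2809 / 0.000196 = 4.367e+05.
Re > 4000 → turbulent; use the Moody-chart value f = 0.0364.
Total minor-loss coefficient ΣK = 1·0.34 + 1·0.53 + 2·0.27 = 1.41.
ΔP = [f·L/D + ΣK]·(ρV²/2) = [0.0364·2075/0.2809 + 1.41]·(612.4·0.4975²/2) = [268.9 + 1.41]·75.8 = 2.049e+04 Pa.
Head loss h_f = ΔP/(ρg) = 2.049e+04/(612.4·9.81) = 3.410 m.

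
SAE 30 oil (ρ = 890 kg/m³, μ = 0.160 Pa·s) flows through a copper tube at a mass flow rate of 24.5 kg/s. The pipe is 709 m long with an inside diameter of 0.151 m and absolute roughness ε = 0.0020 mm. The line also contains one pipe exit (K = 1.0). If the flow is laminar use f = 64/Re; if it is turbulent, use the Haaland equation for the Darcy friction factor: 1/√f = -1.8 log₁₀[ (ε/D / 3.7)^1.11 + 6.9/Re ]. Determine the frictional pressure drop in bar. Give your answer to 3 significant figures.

ΔP ≈ 2.46 bar

A = πD²/4 = π(0.151)²/4 = 0.01791 m²; mean velocity V = ṁ/(ρA) = 24.5/(890 · 0.01791) = 1.537 m/s.
Reynolds number Re = ρVD/μ = 890 · 1.537 · 0.151 / 0.16 = 1291.
Re < 2300 → laminar flow, so f = 64/Re = 64/1291 = 0.04957 (the turbulent correlation is not needed).
Total minor-loss coefficient ΣK = 1·1 = 1.
ΔP = [f·L/D + ΣK]·(ρV²/2) = [0.04957·709/0.151 + 1]·(890·1.537²/2) = [232.7 + 1]·1052 = 2.458e+05 Pa.
ΔP = 2.458e+05 Pa = 2.46 bar.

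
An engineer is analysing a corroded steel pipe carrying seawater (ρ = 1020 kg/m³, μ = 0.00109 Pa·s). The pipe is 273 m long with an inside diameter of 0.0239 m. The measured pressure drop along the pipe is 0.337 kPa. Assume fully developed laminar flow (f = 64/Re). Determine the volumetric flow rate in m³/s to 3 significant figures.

Q ≈ 9.07×10^-6 m³/s

For laminar flow, f = 64/Re with Re = ρVD/μ, so Darcy-Weisbach reduces to ΔP = 32μLV/D². Solving for V: V = ΔP·D²/(32μL) = 337·(0.0239)²/(32·0.00109·273) = 0.02022 m/s.
Check: Re = ρVD/μ = 1020·0.02022·0.0239/0.00109 = 452.1 < 2300, so the laminar assumption holds.
Q = V·A = 0.02022·(π/4·0.0239²) = 9.069e-06 m³/s = 9.07×10^-6 m³/s.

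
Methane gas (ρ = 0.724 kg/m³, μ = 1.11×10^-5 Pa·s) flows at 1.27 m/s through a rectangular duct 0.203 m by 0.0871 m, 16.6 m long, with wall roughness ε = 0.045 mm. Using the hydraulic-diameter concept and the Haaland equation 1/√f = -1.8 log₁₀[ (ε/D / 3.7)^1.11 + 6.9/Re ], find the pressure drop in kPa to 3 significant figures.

Hydraulic diameter D_h = 4A/P = 4·(0.203·0.0871)/(2·(0.203+0.0871)) = 0.07073/0.5802 = 0.1219 m.
Re = ρVD_h/μ = 0.724·1.27·0.1219/1.11e-05 = 1.01e+04.
ε/D_h = 4.5e-05/0.1219 = 0.000369; Haaland gives 1/√f = -1.8 log₁₀[3.62e-05+0.000683] = 5.657, so f = 0.03125.
ΔP = f(L/D_h)(ρV²/2) = 0.03125·16.6/0.1219·0.5839 = 2.484 Pa.
ΔP = 0.00248 kPa.

ΔP ≈ 0.00248 kPa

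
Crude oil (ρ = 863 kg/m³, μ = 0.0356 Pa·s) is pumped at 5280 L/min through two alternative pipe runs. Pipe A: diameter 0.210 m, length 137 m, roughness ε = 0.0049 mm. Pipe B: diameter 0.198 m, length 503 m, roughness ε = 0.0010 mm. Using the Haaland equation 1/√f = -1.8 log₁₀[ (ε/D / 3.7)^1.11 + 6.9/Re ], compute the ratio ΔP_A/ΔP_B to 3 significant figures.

Pipe A: V = Q/A = 0.088/0.03464 = 2.541 m/s; Re = 1.293e+04; ε/D = 2.33e-05; Haaland → f = 0.02884; ΔP_A = f(L/D)(ρV²/2) = 5.24e+04 Pa.
Pipe B: V = Q/A = 0.088/0.03079 = 2.858 m/s; Re = 1.372e+04; ε/D = 5.05e-06; Haaland → f = 0.02837; ΔP_B = f(L/D)(ρV²/2) = 2.54e+05 Pa.
ΔP_A/ΔP_B = 5.24e+04/2.54e+05 = 0.206.

ΔP_A/ΔP_B ≈ 0.206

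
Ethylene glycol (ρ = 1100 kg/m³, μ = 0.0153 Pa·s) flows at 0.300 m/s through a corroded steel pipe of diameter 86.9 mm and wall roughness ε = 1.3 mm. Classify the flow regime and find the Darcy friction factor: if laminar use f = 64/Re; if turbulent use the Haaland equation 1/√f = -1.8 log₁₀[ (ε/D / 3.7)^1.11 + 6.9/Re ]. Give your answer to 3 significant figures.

Re = ρVD/μ = 1100·0.3·0.0869/0.0153 = 1874.
Re < 2300 → laminar, so f = 64/Re = 0.03415 (roughness is irrelevant in laminar flow).

f ≈ 0.0341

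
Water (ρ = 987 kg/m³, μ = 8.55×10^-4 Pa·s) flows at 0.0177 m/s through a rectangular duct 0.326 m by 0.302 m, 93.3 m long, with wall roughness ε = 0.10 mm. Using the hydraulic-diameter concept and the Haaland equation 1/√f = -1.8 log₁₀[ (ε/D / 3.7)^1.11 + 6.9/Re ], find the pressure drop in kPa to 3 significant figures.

ΔP ≈ 0.00163 kPa

Hydraulic diameter D_h = 4A/P = 4·(0.326·0.302)/(2·(0.326+0.302)) = 0.3938/1.256 = 0.3135 m.
Re = ρVD_h/μ = 987·0.0177·0.3135/0.000855 = 6406.
ε/D_h = 0.0001/0.3135 = 0.000319; Haaland gives 1/√f = -1.8 log₁₀[3.08e-05+0.00108] = 5.32, so f = 0.03533.
ΔP = f(L/D_h)(ρV²/2) = 0.03533·93.3/0.3135·0.1546 = 1.626 Pa.
ΔP = 0.00163 kPa.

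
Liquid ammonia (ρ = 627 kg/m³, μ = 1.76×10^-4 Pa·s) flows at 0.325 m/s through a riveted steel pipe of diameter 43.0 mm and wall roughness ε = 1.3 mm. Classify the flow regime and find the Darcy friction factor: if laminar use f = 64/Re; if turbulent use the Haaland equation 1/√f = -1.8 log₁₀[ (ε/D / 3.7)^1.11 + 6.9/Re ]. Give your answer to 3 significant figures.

Re = ρVD/μ = 627·0.325·0.043/0.000176 = 4.979e+04.
Re > 4000 → turbulent. ε/D = 0.0013/0.043 = 0.0302; Haaland: 1/√f = -1.8 log₁₀[0.00482 + 0.000139] = 4.149, so f = 0.05809.

f ≈ 0.0581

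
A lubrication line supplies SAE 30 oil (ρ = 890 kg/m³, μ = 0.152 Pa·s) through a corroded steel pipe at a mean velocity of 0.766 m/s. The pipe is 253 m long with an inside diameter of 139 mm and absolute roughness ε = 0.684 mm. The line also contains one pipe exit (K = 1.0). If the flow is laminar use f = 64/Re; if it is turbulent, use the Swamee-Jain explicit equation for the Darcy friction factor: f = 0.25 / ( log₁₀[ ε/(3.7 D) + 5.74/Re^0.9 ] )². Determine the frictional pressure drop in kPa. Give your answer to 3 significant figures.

Reynolds number Re = ρVD/μ = 890 · 0.766 · 0.139 / 0.152 = 623.4.
Re < 2300 → laminar flow, so f = 64/Re = 64/623.4 = 0.1027 (the turbulent correlation is not needed).
Total minor-loss coefficient ΣK = 1·1 = 1.
ΔP = [f·L/D + ΣK]·(ρV²/2) = [0.1027·253/0.139 + 1]·(890·0.766²/2) = [186.9 + 1]·261.1 = 4.905e+04 Pa.
ΔP = 4.905e+04 Pa = 49.0 kPa.

ΔP ≈ 49.0 kPa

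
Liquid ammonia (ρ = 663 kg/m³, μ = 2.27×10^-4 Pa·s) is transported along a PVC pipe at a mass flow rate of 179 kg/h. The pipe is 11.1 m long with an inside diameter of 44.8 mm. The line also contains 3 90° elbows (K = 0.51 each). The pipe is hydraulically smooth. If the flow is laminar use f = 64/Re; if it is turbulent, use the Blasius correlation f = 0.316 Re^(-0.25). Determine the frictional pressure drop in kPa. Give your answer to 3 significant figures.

ṁ = 179 kg/h = 179/3600 = 0.04972 kg/s.
A = πD²/4 = π(0.0448)²/4 = 0.001576 m²; mean velocity V = ṁ/(ρA) = 0.04972/(663 · 0.001576) = 0.04758 m/s.
Reynolds number Re = ρVD/μ = 663 · 0.04758 · 0.0448 / 0.000227 = 6225.
Re > 4000 → turbulent. Smooth-pipe (Blasius): f = 0.316 Re^(-0.25) = 0.316/(6225)^0.25 = 0.03558.
Total minor-loss coefficient ΣK = 3·0.51 = 1.53.
ΔP = [f·L/D + ΣK]·(ρV²/2) = [0.03558·11.1/0.0448 + 1.53]·(663·0.04758²/2) = [8.814 + 1.53]·0.7504 = 7.762 Pa.
ΔP = 7.762 Pa = 0.00776 kPa.

ΔP ≈ 0.00776 kPa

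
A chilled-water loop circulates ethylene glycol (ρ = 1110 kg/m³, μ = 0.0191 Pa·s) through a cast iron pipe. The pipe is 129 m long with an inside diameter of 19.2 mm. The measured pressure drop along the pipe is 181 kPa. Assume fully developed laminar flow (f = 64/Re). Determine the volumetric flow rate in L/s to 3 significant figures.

For laminar flow, f = 64/Re with Re = ρVD/μ, so Darcy-Weisbach reduces to ΔP = 32μLV/D². Solving for V: V = ΔP·D²/(32μL) = 1.81e+05·(0.0192)²/(32·0.0191·129) = 0.8463 m/s.
Check: Re = ρVD/μ = 1110·0.8463·0.0192/0.0191 = 944.3 < 2300, so the laminar assumption holds.
Q = V·A = 0.8463·(π/4·0.0192²) = 0.000245 m³/s = 0.245 L/s.

Q ≈ 0.245 L/s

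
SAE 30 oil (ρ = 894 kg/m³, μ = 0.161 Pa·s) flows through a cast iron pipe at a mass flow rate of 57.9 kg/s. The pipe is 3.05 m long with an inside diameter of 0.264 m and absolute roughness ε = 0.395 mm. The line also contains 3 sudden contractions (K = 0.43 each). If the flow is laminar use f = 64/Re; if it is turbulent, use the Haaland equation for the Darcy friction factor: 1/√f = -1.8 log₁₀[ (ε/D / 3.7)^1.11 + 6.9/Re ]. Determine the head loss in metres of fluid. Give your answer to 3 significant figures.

A = πD²/4 = π(0.264)²/4 = 0.05474 m²; mean velocity V = ṁ/(ρA) = 57.9/(894 · 0.05474) = 1.183 m/s.
Reynolds number Re = ρVD/μ = 894 · 1.183 · 0.264 / 0.161 = 1734.
Re < 2300 → laminar flow, so f = 64/Re = 64/1734 = 0.0369 (the turbulent correlation is not needed).
Total minor-loss coefficient ΣK = 3·0.43 = 1.29.
ΔP = [f·L/D + ΣK]·(ρV²/2) = [0.0369·3.05/0.264 + 1.29]·(894·1.183²/2) = [0.4263 + 1.29]·625.7 = 1074 Pa.
Head loss h_f = ΔP/(ρg) = 1074/(894·9.81) = 0.122 m.

h_f ≈ 0.122 m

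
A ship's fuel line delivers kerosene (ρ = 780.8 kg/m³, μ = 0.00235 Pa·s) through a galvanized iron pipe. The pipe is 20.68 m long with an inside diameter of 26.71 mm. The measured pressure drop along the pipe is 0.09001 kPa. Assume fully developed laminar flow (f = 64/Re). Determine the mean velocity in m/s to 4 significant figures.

For laminar flow, f = 64/Re with Re = ρVD/μ, so Darcy-Weisbach reduces to ΔP = 32μLV/D². Solving for V: V = ΔP·D²/(32μL) = 90.01·(0.02671)²/(32·0.00235·20.68) = 0.04129 m/s.
Check: Re = ρVD/μ = 780.8·0.04129·0.02671/0.00235 = 366.5 < 2300, so the laminar assumption holds.

V ≈ 0.04129 m/s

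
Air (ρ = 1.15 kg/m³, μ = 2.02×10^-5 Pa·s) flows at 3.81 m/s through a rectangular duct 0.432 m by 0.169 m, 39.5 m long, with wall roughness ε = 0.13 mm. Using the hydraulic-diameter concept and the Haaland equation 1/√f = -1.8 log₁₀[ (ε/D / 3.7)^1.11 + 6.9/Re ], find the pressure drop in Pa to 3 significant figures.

ΔP ≈ 30.1 Pa

Hydraulic diameter D_h = 4A/P = 4·(0.432·0.169)/(2·(0.432+0.169)) = 0.292/1.202 = 0.243 m.
Re = ρVD_h/μ = 1.15·3.81·0.243/2.02e-05 = 5.27e+04.
ε/D_h = 0.00013/0.243 = 0.000535; Haaland gives 1/√f = -1.8 log₁₀[5.47e-05+0.000131] = 6.716, so f = 0.02217.
ΔP = f(L/D_h)(ρV²/2) = 0.02217·39.5/0.243·8.347 = 30.08 Pa.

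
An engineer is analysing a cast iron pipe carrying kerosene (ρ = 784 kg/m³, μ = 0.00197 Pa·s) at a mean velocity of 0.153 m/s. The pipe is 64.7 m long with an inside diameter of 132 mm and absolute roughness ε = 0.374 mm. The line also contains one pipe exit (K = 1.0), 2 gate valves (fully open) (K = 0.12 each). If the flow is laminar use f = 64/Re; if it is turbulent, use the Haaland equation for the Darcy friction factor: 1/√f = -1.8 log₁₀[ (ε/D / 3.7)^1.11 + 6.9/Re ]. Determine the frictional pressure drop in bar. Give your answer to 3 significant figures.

Reynolds number Re = ρVD/μ = 784 · 0.153 · 0.132 / 0.00197 = 8037.
Re > 4000 → turbulent. Relative roughness ε/D = 0.000374/0.132 = 0.00283. Haaland: 1/√f = -1.8 log₁₀[(0.00283/3.7)^1.11 + 6.9/8037] = -1.8 log₁₀[0.000348 + 0.000858] = 5.253, so f = 0.03623.
Total minor-loss coefficient ΣK = 1·1 + 2·0.12 = 1.24.
ΔP = [f·L/D + ΣK]·(ρV²/2) = [0.03623·64.7/0.132 + 1.24]·(784·0.153²/2) = [17.76 + 1.24]·9.176 = 174.4 Pa.
ΔP = 174.4 Pa = 0.00174 bar.

ΔP ≈ 0.00174 bar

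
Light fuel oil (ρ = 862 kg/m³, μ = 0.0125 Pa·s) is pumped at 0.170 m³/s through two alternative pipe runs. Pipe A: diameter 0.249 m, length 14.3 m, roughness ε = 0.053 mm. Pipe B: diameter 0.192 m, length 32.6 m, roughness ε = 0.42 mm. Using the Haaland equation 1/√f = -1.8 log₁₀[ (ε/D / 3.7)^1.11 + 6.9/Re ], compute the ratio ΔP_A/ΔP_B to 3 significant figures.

Pipe A: V = Q/A = 0.17/0.0487 = 3.491 m/s; Re = 5.995e+04; ε/D = 0.000213; Haaland → f = 0.0206; ΔP_A = f(L/D)(ρV²/2) = 6215 Pa.
Pipe B: V = Q/A = 0.17/0.02895 = 5.872 m/s; Re = 7.774e+04; ε/D = 0.00219; Haaland → f = 0.02584; ΔP_B = f(L/D)(ρV²/2) = 6.519e+04 Pa.
ΔP_A/ΔP_B = 6215/6.519e+04 = 0.0953.

ΔP_A/ΔP_B ≈ 0.0953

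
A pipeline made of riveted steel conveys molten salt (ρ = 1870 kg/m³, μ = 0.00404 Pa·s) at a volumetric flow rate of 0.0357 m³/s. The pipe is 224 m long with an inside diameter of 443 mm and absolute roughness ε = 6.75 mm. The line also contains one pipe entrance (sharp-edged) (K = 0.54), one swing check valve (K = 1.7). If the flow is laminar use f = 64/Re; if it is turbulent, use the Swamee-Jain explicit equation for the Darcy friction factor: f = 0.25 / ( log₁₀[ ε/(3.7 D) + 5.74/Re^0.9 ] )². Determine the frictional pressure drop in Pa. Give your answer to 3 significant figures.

Cross-sectional area A = πD²/4 = π(0.443)²/4 = 0.1541 m²; mean velocity V = Q/A = 0.0357/0.1541 = 0.2316 m/s.
Reynolds number Re = ρVD/μ = 1870 · 0.2316 · 0.443 / 0.00404 = 4.749e+04.
Re > 4000 → turbulent. Relative roughness ε/D = 0.00675/0.443 = 0.0152. Swamee-Jain: f = 0.25/(log₁₀[0.0152/3.7 + 5.74/4.749e+04^0.9])² = 0.25/(log₁₀[0.00412 + 0.000355])² = 0.25/(-2.349)² = 0.04529.
Total minor-loss coefficient ΣK = 1·0.54 + 1·1.7 = 2.24.
ΔP = [f·L/D + ΣK]·(ρV²/2) = [0.04529·224/0.443 + 2.24]·(1870·0.2316²/2) = [22.9 + 2.24]·50.16 = 1261 Pa.

ΔP ≈ 1260 Pa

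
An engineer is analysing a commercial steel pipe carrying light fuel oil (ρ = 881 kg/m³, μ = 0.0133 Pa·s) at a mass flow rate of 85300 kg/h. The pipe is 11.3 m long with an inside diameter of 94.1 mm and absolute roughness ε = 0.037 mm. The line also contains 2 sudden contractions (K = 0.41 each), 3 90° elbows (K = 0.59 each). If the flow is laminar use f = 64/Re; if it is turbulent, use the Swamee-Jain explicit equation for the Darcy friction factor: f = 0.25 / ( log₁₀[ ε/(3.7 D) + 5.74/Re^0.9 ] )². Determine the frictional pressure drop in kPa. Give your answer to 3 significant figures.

ṁ = 85300 kg/h = 85300/3600 = 23.69 kg/s.
A = πD²/4 = π(0.0941)²/4 = 0.006955 m²; mean velocity V = ṁ/(ρA) = 23.69/(881 · 0.006955) = 3.867 m/s.
Reynolds number Re = ρVD/μ = 881 · 3.867 · 0.0941 / 0.0133 = 2.411e+04.
Re > 4000 → turbulent. Relative roughness ε/D = 3.7e-05/0.0941 = 0.000393. Swamee-Jain: f = 0.25/(log₁₀[0.000393/3.7 + 5.74/2.411e+04^0.9])² = 0.25/(log₁₀[0.000106 + 0.000653])² = 0.25/(-3.12)² = 0.02569.
Total minor-loss coefficient ΣK = 2·0.41 + 3·0.59 = 2.59.
ΔP = [f·L/D + ΣK]·(ρV²/2) = [0.02569·11.3/0.0941 + 2.59]·(881·3.867²/2) = [3.085 + 2.59]·6588 = 3.739e+04 Pa.
ΔP = 3.739e+04 Pa = 37.4 kPa.

ΔP ≈ 37.4 kPa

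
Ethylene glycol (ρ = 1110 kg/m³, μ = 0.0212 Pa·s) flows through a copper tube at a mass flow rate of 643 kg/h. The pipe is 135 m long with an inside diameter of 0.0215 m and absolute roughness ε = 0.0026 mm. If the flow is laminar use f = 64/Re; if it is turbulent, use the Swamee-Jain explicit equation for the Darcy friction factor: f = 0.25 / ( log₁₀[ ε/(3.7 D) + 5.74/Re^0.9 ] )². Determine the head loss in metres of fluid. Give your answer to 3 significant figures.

h_f ≈ 8.06 m

ṁ = 643 kg/h = 643/3600 = 0.1786 kg/s.
A = πD²/4 = π(0.0215)²/4 = 0.0003631 m²; mean velocity V = ṁ/(ρA) = 0.1786/(1110 · 0.0003631) = 0.4432 m/s.
Reynolds number Re = ρVD/μ = 1110 · 0.4432 · 0.0215 / 0.0212 = 498.9.
Re < 2300 → laminar flow, so f = 64/Re = 64/498.9 = 0.1283 (the turbulent correlation is not needed).
Darcy-Weisbach: ΔP = f(L/D)(ρV²/2) = 0.1283·(135/0.0215)·(1110·0.4432²/2) = 0.1283·6279·109 = 8.781e+04 Pa.
Head loss h_f = ΔP/(ρg) = 8.781e+04/(1110·9.81) = 8.06 m.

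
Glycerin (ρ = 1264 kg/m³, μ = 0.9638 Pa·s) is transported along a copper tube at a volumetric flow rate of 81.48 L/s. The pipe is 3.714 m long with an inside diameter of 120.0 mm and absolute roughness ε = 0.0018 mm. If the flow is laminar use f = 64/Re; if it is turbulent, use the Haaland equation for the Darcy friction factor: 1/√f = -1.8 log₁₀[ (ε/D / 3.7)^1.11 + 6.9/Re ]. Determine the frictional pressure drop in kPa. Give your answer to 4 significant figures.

ΔP ≈ 57.31 kPa

Q = 81.48 L/s = 81.48/1000 = 0.08148 m³/s.
Cross-sectional area A = πD²/4 = π(0.12)²/4 = 0.01131 m²; mean velocity V = Q/A = 0.08148/0.01131 = 7.204 m/s.
Reynolds number Re = ρVD/μ = 1264 · 7.204 · 0.12 / 0.964 = 1134.
Re < 2300 → laminar flow, so f = 64/Re = 64/1134 = 0.05645 (the turbulent correlation is not needed).
Darcy-Weisbach: ΔP = f(L/D)(ρV²/2) = 0.05645·(3.714/0.12)·(1264·7.204²/2) = 0.05645·30.95·3.28e+04 = 5.731e+04 Pa.
ΔP = 5.731e+04 Pa = 57.31 kPa.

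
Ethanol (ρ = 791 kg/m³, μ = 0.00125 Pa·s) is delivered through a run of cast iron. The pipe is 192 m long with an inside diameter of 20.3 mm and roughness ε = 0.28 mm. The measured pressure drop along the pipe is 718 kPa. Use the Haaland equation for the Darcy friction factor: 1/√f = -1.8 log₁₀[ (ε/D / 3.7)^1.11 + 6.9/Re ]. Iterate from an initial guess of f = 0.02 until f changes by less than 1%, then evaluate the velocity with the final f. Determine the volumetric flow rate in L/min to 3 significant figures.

Q ≈ 40.5 L/min

Rearranging Darcy-Weisbach: V = √(2·ΔP·D/(f·L·ρ)). With ε/D = 0.00028/0.0203 = 0.0138, iterate starting from f = 0.02:
  f = 0.02 → V = √(2·7.18e+05·0.0203/(0.02·192·791)) = 3.098 m/s; Re = ρVD/μ = 3.98e+04; f → 0.04363
  f = 0.04363 → V = 2.098 m/s; Re = 2.694e+04; f → 0.04416
  f = 0.04416 → V = 2.085 m/s; Re = 2.678e+04; f → 0.04417
Converged (Δf/f < 1%). With the final f = 0.04417: V = √(2·7.18e+05·0.0203/(0.04417·192·791)) = 2.085 m/s.
Q = V·A = 2.085·(π/4·0.0203²) = 0.0006747 m³/s = 40.5 L/min.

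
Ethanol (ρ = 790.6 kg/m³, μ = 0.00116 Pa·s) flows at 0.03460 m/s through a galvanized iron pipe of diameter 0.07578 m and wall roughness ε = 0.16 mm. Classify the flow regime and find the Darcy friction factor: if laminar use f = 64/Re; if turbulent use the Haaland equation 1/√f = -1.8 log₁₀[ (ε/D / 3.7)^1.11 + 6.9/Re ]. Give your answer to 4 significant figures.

f ≈ 0.03581

Re = ρVD/μ = 790.6·0.0346·0.07578/0.00116 = 1787.
Re < 2300 → laminar, so f = 64/Re = 0.03581 (roughness is irrelevant in laminar flow).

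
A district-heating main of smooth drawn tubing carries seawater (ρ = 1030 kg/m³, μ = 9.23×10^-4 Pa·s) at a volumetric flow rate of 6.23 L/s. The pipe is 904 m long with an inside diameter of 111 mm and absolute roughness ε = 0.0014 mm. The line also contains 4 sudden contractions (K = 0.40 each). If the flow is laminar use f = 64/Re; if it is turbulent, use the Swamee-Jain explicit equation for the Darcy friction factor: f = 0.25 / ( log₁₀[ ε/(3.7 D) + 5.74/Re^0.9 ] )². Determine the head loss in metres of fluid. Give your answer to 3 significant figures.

Q = 6.23 L/s = 6.23/1000 = 0.00623 m³/s.
Cross-sectional area A = πD²/4 = π(0.111)²/4 = 0.009677 m²; mean velocity V = Q/A = 0.00623/0.009677 = 0.6438 m/s.
Reynolds number Re = ρVD/μ = 1030 · 0.6438 · 0.111 / 0.000923 = 7.975e+04.
Re > 4000 → turbulent. Relative roughness ε/D = 1.4e-06/0.111 = 1.26e-05. Swamee-Jain: f = 0.25/(log₁₀[1.26e-05/3.7 + 5.74/7.975e+04^0.9])² = 0.25/(log₁₀[3.41e-06 + 0.000223])² = 0.25/(-3.646)² = 0.01881.
Total minor-loss coefficient ΣK = 4·0.4 = 1.6.
ΔP = [f·L/D + ΣK]·(ρV²/2) = [0.01881·904/0.111 + 1.6]·(1030·0.6438²/2) = [153.2 + 1.6]·213.5 = 3.303e+04 Pa.
Head loss h_f = ΔP/(ρg) = 3.303e+04/(1030·9.81) = 3.27 m.

h_f ≈ 3.27 m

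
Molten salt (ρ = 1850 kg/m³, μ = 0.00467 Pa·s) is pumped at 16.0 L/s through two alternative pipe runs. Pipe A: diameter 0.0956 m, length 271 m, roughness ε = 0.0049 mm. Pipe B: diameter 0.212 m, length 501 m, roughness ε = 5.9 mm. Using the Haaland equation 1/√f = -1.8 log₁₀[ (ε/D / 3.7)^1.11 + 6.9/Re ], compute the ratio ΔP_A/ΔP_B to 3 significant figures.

Pipe A: V = Q/A = 0.016/0.007178 = 2.229 m/s; Re = 8.442e+04; ε/D = 5.13e-05; Haaland → f = 0.01866; ΔP_A = f(L/D)(ρV²/2) = 2.432e+05 Pa.
Pipe B: V = Q/A = 0.016/0.0353 = 0.4533 m/s; Re = 3.807e+04; ε/D = 0.0278; Haaland → f = 0.05638; ΔP_B = f(L/D)(ρV²/2) = 2.532e+04 Pa.
ΔP_A/ΔP_B = 2.432e+05/2.532e+04 = 9.60.

ΔP_A/ΔP_B ≈ 9.60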